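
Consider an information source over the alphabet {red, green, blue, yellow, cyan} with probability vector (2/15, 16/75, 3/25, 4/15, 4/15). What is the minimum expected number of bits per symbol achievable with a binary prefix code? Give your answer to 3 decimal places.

2.253 bits/symbol

Repeatedly combine the two least-probable nodes; the expected code length is the sum of the merged weights.
merge 3/25 + 2/15 → 19/75
merge 16/75 + 19/75 → 7/15
merge 4/15 + 4/15 → 8/15
merge 7/15 + 8/15 → 1
L = 19/75 + 7/15 + 8/15 + 1 = 169/75 ≈ 2.253 bits/symbol.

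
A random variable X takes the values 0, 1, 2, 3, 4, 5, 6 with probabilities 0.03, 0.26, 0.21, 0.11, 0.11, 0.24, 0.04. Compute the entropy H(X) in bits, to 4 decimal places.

H = −Σ pᵢ log₂ pᵢ.
−0.03·log₂(0.03) = 0.1518
−0.26·log₂(0.26) = 0.5053
−0.21·log₂(0.21) = 0.4728
−0.11·log₂(0.11) = 0.3503
−0.11·log₂(0.11) = 0.3503
−0.24·log₂(0.24) = 0.4941
−0.04·log₂(0.04) = 0.1858
Sum ≈ 2.5103 → 2.5103 bits.

2.5103 bits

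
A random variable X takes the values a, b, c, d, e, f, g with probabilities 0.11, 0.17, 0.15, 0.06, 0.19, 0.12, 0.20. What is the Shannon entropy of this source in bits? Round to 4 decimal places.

H = −Σ pᵢ log₂ pᵢ.
−0.11·log₂(0.11) = 0.3503
−0.17·log₂(0.17) = 0.4346
−0.15·log₂(0.15) = 0.4105
−0.06·log₂(0.06) = 0.2435
−0.19·log₂(0.19) = 0.4552
−0.12·log₂(0.12) = 0.3671
−0.20·log₂(0.20) = 0.4644
Sum ≈ 2.7256 → 2.7256 bits.

2.7256 bits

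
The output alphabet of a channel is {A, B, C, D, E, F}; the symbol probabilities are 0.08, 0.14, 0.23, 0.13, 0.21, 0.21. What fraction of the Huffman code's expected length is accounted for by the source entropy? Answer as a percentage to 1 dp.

Entropy H = −Σ p log₂ p ≈ 2.5046 bits.
Huffman merges: 2/25+13/100→21/100; 7/50+21/100→7/20; 21/100+21/100→21/50; 23/100+7/20→29/50; 21/50+29/50→1. L = 64/25 ≈ 2.5600.
Efficiency = H/L = 2.5046/2.5600 = 97.8%.

97.8%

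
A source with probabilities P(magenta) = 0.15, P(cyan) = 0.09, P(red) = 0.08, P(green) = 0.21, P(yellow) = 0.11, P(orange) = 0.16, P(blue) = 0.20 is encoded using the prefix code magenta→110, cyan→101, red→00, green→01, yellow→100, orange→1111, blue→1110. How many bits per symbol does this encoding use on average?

L̄ = Σ pᵢ·ℓᵢ = 0.15·3 + 0.09·3 + 0.08·2 + 0.21·2 + 0.11·3 + 0.16·4 + 0.20·4 = 3.07 bits/symbol.

3.07 bits/symbol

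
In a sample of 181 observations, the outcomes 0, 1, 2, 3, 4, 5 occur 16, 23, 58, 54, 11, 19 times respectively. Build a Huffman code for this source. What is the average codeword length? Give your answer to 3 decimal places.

2.381 bits/symbol

Probabilities are the counts divided by 181.
Repeatedly combine the two least-probable nodes; the expected code length is the sum of the merged weights.
merge 11/181 + 16/181 → 27/181
merge 19/181 + 23/181 → 42/181
merge 27/181 + 42/181 → 69/181
merge 54/181 + 58/181 → 112/181
merge 69/181 + 112/181 → 1
L = 27/181 + 42/181 + 69/181 + 112/181 + 1 = 431/181 ≈ 2.381 bits/symbol.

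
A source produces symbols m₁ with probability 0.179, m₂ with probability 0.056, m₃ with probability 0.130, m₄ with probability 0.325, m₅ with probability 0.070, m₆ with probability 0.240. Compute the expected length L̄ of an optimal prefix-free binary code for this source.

2.382 bits/symbol

Repeatedly combine the two least-probable nodes; the expected code length is the sum of the merged weights.
merge 7/125 + 7/100 → 63/500
merge 63/500 + 13/100 → 32/125
merge 179/1000 + 6/25 → 419/1000
merge 32/125 + 13/40 → 581/1000
merge 419/1000 + 581/1000 → 1
L = 63/500 + 32/125 + 419/1000 + 581/1000 + 1 = 1191/500 = 2.382 bits/symbol.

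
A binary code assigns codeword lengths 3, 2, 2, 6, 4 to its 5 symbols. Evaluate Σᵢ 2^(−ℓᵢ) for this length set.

With common denominator 2^6 = 64: Σ 2^(−ℓᵢ) = 8/64 + 16/64 + 16/64 + 1/64 + 4/64 = 45/64 = 0.703125.

0.703125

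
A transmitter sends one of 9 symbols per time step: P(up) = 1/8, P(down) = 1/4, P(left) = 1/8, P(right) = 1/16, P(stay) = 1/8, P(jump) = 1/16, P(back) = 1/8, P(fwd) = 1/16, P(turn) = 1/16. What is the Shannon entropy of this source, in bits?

3 bits

Each probability is a power of 1/2, so log₂(1/p) is an integer.
H = Σ p·log₂(1/p) = 1/8·3 + 1/4·2 + 1/8·3 + 1/16·4 + 1/8·3 + 1/16·4 + 1/8·3 + 1/16·4 + 1/16·4 = 3 bits.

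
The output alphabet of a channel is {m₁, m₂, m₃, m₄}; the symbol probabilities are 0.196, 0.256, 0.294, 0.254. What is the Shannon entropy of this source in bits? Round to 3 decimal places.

1.985 bits

H = −Σ pᵢ log₂ pᵢ.
−0.196·log₂(0.196) = 0.4608
−0.256·log₂(0.256) = 0.5032
−0.294·log₂(0.294) = 0.5192
−0.254·log₂(0.254) = 0.5022
Sum ≈ 1.9855 → 1.985 bits.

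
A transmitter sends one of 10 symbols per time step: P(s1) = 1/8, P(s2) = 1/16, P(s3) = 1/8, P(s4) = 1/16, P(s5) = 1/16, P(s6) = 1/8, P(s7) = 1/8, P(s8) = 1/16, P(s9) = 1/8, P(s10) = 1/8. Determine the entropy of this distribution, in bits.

3.25 bits

Each probability is a power of 1/2, so log₂(1/p) is an integer.
H = Σ p·log₂(1/p) = 1/8·3 + 1/16·4 + 1/8·3 + 1/16·4 + 1/16·4 + 1/8·3 + 1/8·3 + 1/16·4 + 1/8·3 + 1/8·3 = 3.25 bits.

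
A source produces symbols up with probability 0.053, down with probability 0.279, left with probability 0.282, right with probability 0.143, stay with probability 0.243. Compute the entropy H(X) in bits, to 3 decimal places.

H = −Σ pᵢ log₂ pᵢ.
−0.053·log₂(0.053) = 0.2246
−0.279·log₂(0.279) = 0.5138
−0.282·log₂(0.282) = 0.5150
−0.143·log₂(0.143) = 0.4012
−0.243·log₂(0.243) = 0.4960
Sum ≈ 2.1506 → 2.151 bits.

2.151 bits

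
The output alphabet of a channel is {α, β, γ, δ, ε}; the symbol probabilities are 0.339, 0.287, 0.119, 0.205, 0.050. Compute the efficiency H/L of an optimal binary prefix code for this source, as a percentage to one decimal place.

Entropy H = −Σ p log₂ p ≈ 2.0961 bits.
Huffman merges: 1/20+119/1000→169/1000; 169/1000+41/200→187/500; 287/1000+339/1000→313/500; 187/500+313/500→1. L = 2169/1000 ≈ 2.1690.
Efficiency = H/L = 2.0961/2.1690 = 96.6%.

96.6%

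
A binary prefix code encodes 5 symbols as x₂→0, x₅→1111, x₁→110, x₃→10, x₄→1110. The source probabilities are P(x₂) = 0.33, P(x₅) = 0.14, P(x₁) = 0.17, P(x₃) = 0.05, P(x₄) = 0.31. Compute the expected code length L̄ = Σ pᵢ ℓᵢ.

L̄ = Σ pᵢ·ℓᵢ = 0.33·1 + 0.14·4 + 0.17·3 + 0.05·2 + 0.31·4 = 2.74 bits/symbol.

2.74 bits/symbol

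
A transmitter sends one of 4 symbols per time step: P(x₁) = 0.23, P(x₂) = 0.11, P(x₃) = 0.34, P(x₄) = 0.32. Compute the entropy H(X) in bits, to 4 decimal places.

1.8932 bits

H = −Σ pᵢ log₂ pᵢ.
−0.23·log₂(0.23) = 0.4877
−0.11·log₂(0.11) = 0.3503
−0.34·log₂(0.34) = 0.5292
−0.32·log₂(0.32) = 0.5260
Sum ≈ 1.8932 → 1.8932 bits.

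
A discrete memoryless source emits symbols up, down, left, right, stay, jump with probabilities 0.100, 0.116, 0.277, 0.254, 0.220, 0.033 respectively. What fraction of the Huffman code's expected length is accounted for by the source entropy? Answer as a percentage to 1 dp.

98.7%

Entropy H = −Σ p log₂ p ≈ 2.3509 bits.
Huffman merges: 33/1000+1/10→133/1000; 29/250+133/1000→249/1000; 11/50+249/1000→469/1000; 127/500+277/1000→531/1000; 469/1000+531/1000→1. L = 1191/500 ≈ 2.3820.
Efficiency = H/L = 2.3509/2.3820 = 98.7%.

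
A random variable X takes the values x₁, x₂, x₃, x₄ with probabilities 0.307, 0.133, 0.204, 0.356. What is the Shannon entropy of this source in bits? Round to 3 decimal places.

H = −Σ pᵢ log₂ pᵢ.
−0.307·log₂(0.307) = 0.5230
−0.133·log₂(0.133) = 0.3871
−0.204·log₂(0.204) = 0.4678
−0.356·log₂(0.356) = 0.5305
Sum ≈ 1.9084 → 1.908 bits.

1.908 bits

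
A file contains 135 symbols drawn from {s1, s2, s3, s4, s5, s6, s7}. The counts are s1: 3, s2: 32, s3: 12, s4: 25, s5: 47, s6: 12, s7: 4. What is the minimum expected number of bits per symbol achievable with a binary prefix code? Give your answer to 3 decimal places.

Probabilities are the counts divided by 135.
Repeatedly combine the two least-probable nodes; the expected code length is the sum of the merged weights.
merge 1/45 + 4/135 → 7/135
merge 7/135 + 4/45 → 19/135
merge 4/45 + 19/135 → 31/135
merge 5/27 + 31/135 → 56/135
merge 32/135 + 47/135 → 79/135
merge 56/135 + 79/135 → 1
L = 7/135 + 19/135 + 31/135 + 56/135 + 79/135 + 1 = 109/45 ≈ 2.422 bits/symbol.

2.422 bits/symbol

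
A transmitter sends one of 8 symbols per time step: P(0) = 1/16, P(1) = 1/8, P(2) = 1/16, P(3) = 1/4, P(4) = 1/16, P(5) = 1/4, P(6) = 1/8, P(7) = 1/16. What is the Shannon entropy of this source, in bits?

2.75 bits

Each probability is a power of 1/2, so log₂(1/p) is an integer.
H = Σ p·log₂(1/p) = 1/16·4 + 1/8·3 + 1/16·4 + 1/4·2 + 1/16·4 + 1/4·2 + 1/8·3 + 1/16·4 = 2.75 bits.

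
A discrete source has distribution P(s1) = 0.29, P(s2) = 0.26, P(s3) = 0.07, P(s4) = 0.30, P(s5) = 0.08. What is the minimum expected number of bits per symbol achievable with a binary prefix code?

2.15 bits/symbol

Repeatedly combine the two least-probable nodes; the expected code length is the sum of the merged weights.
merge 7/100 + 2/25 → 3/20
merge 3/20 + 13/50 → 41/100
merge 29/100 + 3/10 → 59/100
merge 41/100 + 59/100 → 1
L = 3/20 + 41/100 + 59/100 + 1 = 43/20 = 2.15 bits/symbol.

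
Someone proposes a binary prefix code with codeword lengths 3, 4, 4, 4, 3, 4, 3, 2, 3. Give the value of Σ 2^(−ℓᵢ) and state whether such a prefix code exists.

With common denominator 2^4 = 16: Σ 2^(−ℓᵢ) = 2/16 + 1/16 + 1/16 + 1/16 + 2/16 + 1/16 + 2/16 + 4/16 + 2/16 = 16/16 = 1.
Kraft's inequality requires Σ ≤ 1; here Σ = 1 ≤ 1, so such a prefix code exists.

1; yes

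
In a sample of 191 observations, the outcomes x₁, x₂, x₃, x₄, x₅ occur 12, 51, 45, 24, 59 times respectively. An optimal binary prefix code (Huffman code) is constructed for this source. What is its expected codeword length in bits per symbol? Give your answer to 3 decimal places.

2.188 bits/symbol

Probabilities are the counts divided by 191.
Repeatedly combine the two least-probable nodes; the expected code length is the sum of the merged weights.
merge 12/191 + 24/191 → 36/191
merge 36/191 + 45/191 → 81/191
merge 51/191 + 59/191 → 110/191
merge 81/191 + 110/191 → 1
L = 36/191 + 81/191 + 110/191 + 1 = 418/191 ≈ 2.188 bits/symbol.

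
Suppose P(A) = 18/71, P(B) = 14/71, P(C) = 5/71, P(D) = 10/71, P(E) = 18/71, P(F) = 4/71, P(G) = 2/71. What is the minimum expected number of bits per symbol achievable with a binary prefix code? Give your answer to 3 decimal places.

Repeatedly combine the two least-probable nodes; the expected code length is the sum of the merged weights.
merge 2/71 + 4/71 → 6/71
merge 5/71 + 6/71 → 11/71
merge 10/71 + 11/71 → 21/71
merge 14/71 + 18/71 → 32/71
merge 18/71 + 21/71 → 39/71
merge 32/71 + 39/71 → 1
L = 6/71 + 11/71 + 21/71 + 32/71 + 39/71 + 1 = 180/71 ≈ 2.535 bits/symbol.

2.535 bits/symbol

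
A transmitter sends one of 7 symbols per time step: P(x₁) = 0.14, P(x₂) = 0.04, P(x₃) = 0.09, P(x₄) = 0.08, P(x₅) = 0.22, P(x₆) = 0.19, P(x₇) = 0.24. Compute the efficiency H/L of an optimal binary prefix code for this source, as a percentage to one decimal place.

98.4%

Entropy H = −Σ p log₂ p ≈ 2.6170 bits.
Huffman merges: 1/25+2/25→3/25; 9/100+3/25→21/100; 7/50+19/100→33/100; 21/100+11/50→43/100; 6/25+33/100→57/100; 43/100+57/100→1. L = 133/50 ≈ 2.6600.
Efficiency = H/L = 2.6170/2.6600 = 98.4%.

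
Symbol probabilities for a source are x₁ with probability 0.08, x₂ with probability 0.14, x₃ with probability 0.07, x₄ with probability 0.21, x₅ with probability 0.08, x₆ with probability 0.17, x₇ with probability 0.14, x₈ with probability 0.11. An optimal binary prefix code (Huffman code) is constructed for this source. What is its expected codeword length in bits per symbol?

2.94 bits/symbol

Repeatedly combine the two least-probable nodes; the expected code length is the sum of the merged weights.
merge 7/100 + 2/25 → 3/20
merge 2/25 + 11/100 → 19/100
merge 7/50 + 7/50 → 7/25
merge 3/20 + 17/100 → 8/25
merge 19/100 + 21/100 → 2/5
merge 7/25 + 8/25 → 3/5
merge 2/5 + 3/5 → 1
L = 3/20 + 19/100 + 7/25 + 8/25 + 2/5 + 3/5 + 1 = 147/50 = 2.94 bits/symbol.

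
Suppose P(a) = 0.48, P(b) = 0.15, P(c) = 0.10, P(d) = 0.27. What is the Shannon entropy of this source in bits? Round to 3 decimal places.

1.761 bits

H = −Σ pᵢ log₂ pᵢ.
−0.48·log₂(0.48) = 0.5083
−0.15·log₂(0.15) = 0.4105
−0.10·log₂(0.10) = 0.3322
−0.27·log₂(0.27) = 0.5100
Sum ≈ 1.7610 → 1.761 bits.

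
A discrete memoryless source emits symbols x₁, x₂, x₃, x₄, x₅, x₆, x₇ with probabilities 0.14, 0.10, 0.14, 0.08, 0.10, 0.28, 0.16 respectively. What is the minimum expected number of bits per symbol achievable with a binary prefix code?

Repeatedly combine the two least-probable nodes; the expected code length is the sum of the merged weights.
merge 2/25 + 1/10 → 9/50
merge 1/10 + 7/50 → 6/25
merge 7/50 + 4/25 → 3/10
merge 9/50 + 6/25 → 21/50
merge 7/25 + 3/10 → 29/50
merge 21/50 + 29/50 → 1
L = 9/50 + 6/25 + 3/10 + 21/50 + 29/50 + 1 = 68/25 = 2.72 bits/symbol.

2.72 bits/symbol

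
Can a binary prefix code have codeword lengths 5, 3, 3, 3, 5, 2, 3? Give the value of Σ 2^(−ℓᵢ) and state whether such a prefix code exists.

0.8125; yes

With common denominator 2^5 = 32: Σ 2^(−ℓᵢ) = 1/32 + 4/32 + 4/32 + 4/32 + 1/32 + 8/32 + 4/32 = 26/32 = 0.8125.
Kraft's inequality requires Σ ≤ 1; here Σ = 0.8125 ≤ 1, so such a prefix code exists.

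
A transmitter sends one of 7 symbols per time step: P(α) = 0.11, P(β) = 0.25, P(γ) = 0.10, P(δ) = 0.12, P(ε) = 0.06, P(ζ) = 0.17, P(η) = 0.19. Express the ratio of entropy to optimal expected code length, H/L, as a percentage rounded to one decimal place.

Entropy H = −Σ p log₂ p ≈ 2.6829 bits.
Huffman merges: 3/50+1/10→4/25; 11/100+3/25→23/100; 4/25+17/100→33/100; 19/100+23/100→21/50; 1/4+33/100→29/50; 21/50+29/50→1. L = 68/25 ≈ 2.7200.
Efficiency = H/L = 2.6829/2.7200 = 98.6%.

98.6%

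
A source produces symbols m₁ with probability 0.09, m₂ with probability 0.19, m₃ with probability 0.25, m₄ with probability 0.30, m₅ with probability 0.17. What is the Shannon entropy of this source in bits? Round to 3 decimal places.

H = −Σ pᵢ log₂ pᵢ.
−0.09·log₂(0.09) = 0.3127
−0.19·log₂(0.19) = 0.4552
−0.25·log₂(0.25) = 0.5000
−0.30·log₂(0.30) = 0.5211
−0.17·log₂(0.17) = 0.4346
Sum ≈ 2.2236 → 2.224 bits.

2.224 bits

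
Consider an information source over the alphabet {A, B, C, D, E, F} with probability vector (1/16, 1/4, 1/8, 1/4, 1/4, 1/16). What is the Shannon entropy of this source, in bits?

Each probability is a power of 1/2, so log₂(1/p) is an integer.
H = Σ p·log₂(1/p) = 1/16·4 + 1/4·2 + 1/8·3 + 1/4·2 + 1/4·2 + 1/16·4 = 2.375 bits.

2.375 bits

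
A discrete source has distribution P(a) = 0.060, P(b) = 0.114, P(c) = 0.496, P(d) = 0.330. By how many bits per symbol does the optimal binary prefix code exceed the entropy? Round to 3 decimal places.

Entropy H = −Σ p log₂ p ≈ 1.6303 bits.
Huffman merges: 3/50+57/500→87/500; 87/500+33/100→63/125; 62/125+63/125→1. L = 839/500 ≈ 1.6780.
L − H = 1.6780 − 1.6303 = 0.048 bits.

0.048 bits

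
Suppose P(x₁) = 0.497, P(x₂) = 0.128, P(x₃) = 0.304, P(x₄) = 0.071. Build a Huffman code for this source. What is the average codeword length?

1.702 bits/symbol

Repeatedly combine the two least-probable nodes; the expected code length is the sum of the merged weights.
merge 71/1000 + 16/125 → 199/1000
merge 199/1000 + 38/125 → 503/1000
merge 497/1000 + 503/1000 → 1
L = 199/1000 + 503/1000 + 1 = 851/500 = 1.702 bits/symbol.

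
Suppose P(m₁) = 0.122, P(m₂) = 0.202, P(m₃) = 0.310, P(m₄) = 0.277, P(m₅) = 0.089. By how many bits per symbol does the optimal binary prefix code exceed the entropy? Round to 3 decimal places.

0.027 bits

Entropy H = −Σ p log₂ p ≈ 2.1838 bits.
Huffman merges: 89/1000+61/500→211/1000; 101/500+211/1000→413/1000; 277/1000+31/100→587/1000; 413/1000+587/1000→1. L = 2211/1000 ≈ 2.2110.
L − H = 2.2110 − 2.1838 = 0.027 bits.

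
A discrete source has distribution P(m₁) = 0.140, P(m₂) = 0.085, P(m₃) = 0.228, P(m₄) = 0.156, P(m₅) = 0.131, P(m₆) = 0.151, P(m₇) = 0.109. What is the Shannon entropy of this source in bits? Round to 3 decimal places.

H = −Σ pᵢ log₂ pᵢ.
−0.140·log₂(0.140) = 0.3971
−0.085·log₂(0.085) = 0.3023
−0.228·log₂(0.228) = 0.4863
−0.156·log₂(0.156) = 0.4181
−0.131·log₂(0.131) = 0.3841
−0.151·log₂(0.151) = 0.4118
−0.109·log₂(0.109) = 0.3485
Sum ≈ 2.7484 → 2.748 bits.

2.748 bits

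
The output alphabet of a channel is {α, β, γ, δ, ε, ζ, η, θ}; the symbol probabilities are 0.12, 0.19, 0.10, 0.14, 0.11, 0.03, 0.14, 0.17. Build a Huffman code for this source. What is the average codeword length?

Repeatedly combine the two least-probable nodes; the expected code length is the sum of the merged weights.
merge 3/100 + 1/10 → 13/100
merge 11/100 + 3/25 → 23/100
merge 13/100 + 7/50 → 27/100
merge 7/50 + 17/100 → 31/100
merge 19/100 + 23/100 → 21/50
merge 27/100 + 31/100 → 29/50
merge 21/50 + 29/50 → 1
L = 13/100 + 23/100 + 27/100 + 31/100 + 21/50 + 29/50 + 1 = 147/50 = 2.94 bits/symbol.

2.94 bits/symbol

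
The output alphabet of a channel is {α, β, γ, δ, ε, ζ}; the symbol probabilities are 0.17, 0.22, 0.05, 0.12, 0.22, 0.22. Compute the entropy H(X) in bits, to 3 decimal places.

H = −Σ pᵢ log₂ pᵢ.
−0.17·log₂(0.17) = 0.4346
−0.22·log₂(0.22) = 0.4806
−0.05·log₂(0.05) = 0.2161
−0.12·log₂(0.12) = 0.3671
−0.22·log₂(0.22) = 0.4806
−0.22·log₂(0.22) = 0.4806
Sum ≈ 2.4595 → 2.459 bits.

2.459 bits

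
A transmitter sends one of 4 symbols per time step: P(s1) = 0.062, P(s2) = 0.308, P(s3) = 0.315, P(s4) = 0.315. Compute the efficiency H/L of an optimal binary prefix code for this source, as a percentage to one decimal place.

91.1%

Entropy H = −Σ p log₂ p ≈ 1.8220 bits.
Huffman merges: 31/500+77/250→37/100; 63/200+63/200→63/100; 37/100+63/100→1. L = 2 ≈ 2.0000.
Efficiency = H/L = 1.8220/2.0000 = 91.1%.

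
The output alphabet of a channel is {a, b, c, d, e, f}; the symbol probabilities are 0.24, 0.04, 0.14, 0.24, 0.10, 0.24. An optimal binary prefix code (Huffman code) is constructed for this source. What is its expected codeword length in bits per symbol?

Repeatedly combine the two least-probable nodes; the expected code length is the sum of the merged weights.
merge 1/25 + 1/10 → 7/50
merge 7/50 + 7/50 → 7/25
merge 6/25 + 6/25 → 12/25
merge 6/25 + 7/25 → 13/25
merge 12/25 + 13/25 → 1
L = 7/50 + 7/25 + 12/25 + 13/25 + 1 = 121/50 = 2.42 bits/symbol.

2.42 bits/symbol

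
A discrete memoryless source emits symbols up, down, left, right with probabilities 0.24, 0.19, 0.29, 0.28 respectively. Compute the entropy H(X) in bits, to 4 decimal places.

H = −Σ pᵢ log₂ pᵢ.
−0.24·log₂(0.24) = 0.4941
−0.19·log₂(0.19) = 0.4552
−0.29·log₂(0.29) = 0.5179
−0.28·log₂(0.28) = 0.5142
Sum ≈ 1.9815 → 1.9815 bits.

1.9815 bits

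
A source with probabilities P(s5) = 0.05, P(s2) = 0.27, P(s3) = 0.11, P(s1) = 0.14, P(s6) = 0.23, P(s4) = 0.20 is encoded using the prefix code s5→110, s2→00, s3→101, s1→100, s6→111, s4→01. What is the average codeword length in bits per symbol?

2.53 bits/symbol

L̄ = Σ pᵢ·ℓᵢ = 0.05·3 + 0.27·2 + 0.11·3 + 0.14·3 + 0.23·3 + 0.20·2 = 2.53 bits/symbol.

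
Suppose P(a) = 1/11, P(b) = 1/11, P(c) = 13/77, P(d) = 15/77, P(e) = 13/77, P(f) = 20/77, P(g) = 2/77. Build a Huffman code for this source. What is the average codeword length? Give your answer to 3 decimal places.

2.662 bits/symbol

Repeatedly combine the two least-probable nodes; the expected code length is the sum of the merged weights.
merge 2/77 + 1/11 → 9/77
merge 1/11 + 9/77 → 16/77
merge 13/77 + 13/77 → 26/77
merge 15/77 + 16/77 → 31/77
merge 20/77 + 26/77 → 46/77
merge 31/77 + 46/77 → 1
L = 9/77 + 16/77 + 26/77 + 31/77 + 46/77 + 1 = 205/77 ≈ 2.662 bits/symbol.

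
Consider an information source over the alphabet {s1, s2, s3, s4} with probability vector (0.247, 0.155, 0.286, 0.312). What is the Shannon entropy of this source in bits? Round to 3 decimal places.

H = −Σ pᵢ log₂ pᵢ.
−0.247·log₂(0.247) = 0.4983
−0.155·log₂(0.155) = 0.4169
−0.286·log₂(0.286) = 0.5165
−0.312·log₂(0.312) = 0.5243
Sum ≈ 1.9560 → 1.956 bits.

1.956 bits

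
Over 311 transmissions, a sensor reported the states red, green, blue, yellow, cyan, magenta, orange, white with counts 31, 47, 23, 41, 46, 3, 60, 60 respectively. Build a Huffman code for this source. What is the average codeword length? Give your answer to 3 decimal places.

2.881 bits/symbol

Probabilities are the counts divided by 311.
Repeatedly combine the two least-probable nodes; the expected code length is the sum of the merged weights.
merge 3/311 + 23/311 → 26/311
merge 26/311 + 31/311 → 57/311
merge 41/311 + 46/311 → 87/311
merge 47/311 + 57/311 → 104/311
merge 60/311 + 60/311 → 120/311
merge 87/311 + 104/311 → 191/311
merge 120/311 + 191/311 → 1
L = 26/311 + 57/311 + 87/311 + 104/311 + 120/311 + 191/311 + 1 = 896/311 ≈ 2.881 bits/symbol.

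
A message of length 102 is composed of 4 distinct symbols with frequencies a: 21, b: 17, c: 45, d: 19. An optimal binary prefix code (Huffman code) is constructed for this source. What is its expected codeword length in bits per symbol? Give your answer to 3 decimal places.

Probabilities are the counts divided by 102.
Repeatedly combine the two least-probable nodes; the expected code length is the sum of the merged weights.
merge 1/6 + 19/102 → 6/17
merge 7/34 + 6/17 → 19/34
merge 15/34 + 19/34 → 1
L = 6/17 + 19/34 + 1 = 65/34 ≈ 1.912 bits/symbol.

1.912 bits/symbol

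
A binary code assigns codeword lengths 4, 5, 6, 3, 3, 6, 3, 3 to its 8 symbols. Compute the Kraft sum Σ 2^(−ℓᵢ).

0.625

With common denominator 2^6 = 64: Σ 2^(−ℓᵢ) = 4/64 + 2/64 + 1/64 + 8/64 + 8/64 + 1/64 + 8/64 + 8/64 = 40/64 = 0.625.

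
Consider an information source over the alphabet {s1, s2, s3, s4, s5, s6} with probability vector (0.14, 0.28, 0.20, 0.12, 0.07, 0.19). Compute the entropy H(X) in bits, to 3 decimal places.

H = −Σ pᵢ log₂ pᵢ.
−0.14·log₂(0.14) = 0.3971
−0.28·log₂(0.28) = 0.5142
−0.20·log₂(0.20) = 0.4644
−0.12·log₂(0.12) = 0.3671
−0.07·log₂(0.07) = 0.2686
−0.19·log₂(0.19) = 0.4552
Sum ≈ 2.4666 → 2.467 bits.

2.467 bits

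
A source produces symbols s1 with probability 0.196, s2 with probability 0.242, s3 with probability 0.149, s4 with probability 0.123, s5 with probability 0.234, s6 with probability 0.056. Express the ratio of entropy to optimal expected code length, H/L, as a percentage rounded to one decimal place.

98.1%

Entropy H = −Σ p log₂ p ≈ 2.4605 bits.
Huffman merges: 7/125+123/1000→179/1000; 149/1000+179/1000→41/125; 49/250+117/500→43/100; 121/500+41/125→57/100; 43/100+57/100→1. L = 2507/1000 ≈ 2.5070.
Efficiency = H/L = 2.4605/2.5070 = 98.1%.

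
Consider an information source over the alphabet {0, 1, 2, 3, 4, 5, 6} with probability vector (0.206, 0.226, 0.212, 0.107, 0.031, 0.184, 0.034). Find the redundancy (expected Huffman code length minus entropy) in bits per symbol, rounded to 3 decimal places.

0.049 bits

Entropy H = −Σ p log₂ p ≈ 2.5445 bits.
Huffman merges: 31/1000+17/500→13/200; 13/200+107/1000→43/250; 43/250+23/125→89/250; 103/500+53/250→209/500; 113/500+89/250→291/500; 209/500+291/500→1. L = 2593/1000 ≈ 2.5930.
L − H = 2.5930 − 2.5445 = 0.049 bits.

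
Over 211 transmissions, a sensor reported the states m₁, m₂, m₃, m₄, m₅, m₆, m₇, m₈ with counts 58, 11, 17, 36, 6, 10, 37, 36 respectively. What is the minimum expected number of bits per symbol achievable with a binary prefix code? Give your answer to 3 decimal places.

2.754 bits/symbol

Probabilities are the counts divided by 211.
Repeatedly combine the two least-probable nodes; the expected code length is the sum of the merged weights.
merge 6/211 + 10/211 → 16/211
merge 11/211 + 16/211 → 27/211
merge 17/211 + 27/211 → 44/211
merge 36/211 + 36/211 → 72/211
merge 37/211 + 44/211 → 81/211
merge 58/211 + 72/211 → 130/211
merge 81/211 + 130/211 → 1
L = 16/211 + 27/211 + 44/211 + 72/211 + 81/211 + 130/211 + 1 = 581/211 ≈ 2.754 bits/symbol.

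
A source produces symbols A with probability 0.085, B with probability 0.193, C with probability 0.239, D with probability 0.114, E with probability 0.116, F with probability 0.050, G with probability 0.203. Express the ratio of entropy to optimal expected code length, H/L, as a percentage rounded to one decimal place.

Entropy H = −Σ p log₂ p ≈ 2.6546 bits.
Huffman merges: 1/20+17/200→27/200; 57/500+29/250→23/100; 27/200+193/1000→41/125; 203/1000+23/100→433/1000; 239/1000+41/125→567/1000; 433/1000+567/1000→1. L = 2693/1000 ≈ 2.6930.
Efficiency = H/L = 2.6546/2.6930 = 98.6%.

98.6%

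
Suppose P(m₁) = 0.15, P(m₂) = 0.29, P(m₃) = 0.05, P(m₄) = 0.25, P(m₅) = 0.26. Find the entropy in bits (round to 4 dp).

H = −Σ pᵢ log₂ pᵢ.
−0.15·log₂(0.15) = 0.4105
−0.29·log₂(0.29) = 0.5179
−0.05·log₂(0.05) = 0.2161
−0.25·log₂(0.25) = 0.5000
−0.26·log₂(0.26) = 0.5053
Sum ≈ 2.1498 → 2.1498 bits.

2.1498 bits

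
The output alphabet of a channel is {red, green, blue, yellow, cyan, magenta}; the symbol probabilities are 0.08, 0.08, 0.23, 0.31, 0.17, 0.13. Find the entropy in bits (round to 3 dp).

H = −Σ pᵢ log₂ pᵢ.
−0.08·log₂(0.08) = 0.2915
−0.08·log₂(0.08) = 0.2915
−0.23·log₂(0.23) = 0.4877
−0.31·log₂(0.31) = 0.5238
−0.17·log₂(0.17) = 0.4346
−0.13·log₂(0.13) = 0.3826
Sum ≈ 2.4117 → 2.412 bits.

2.412 bits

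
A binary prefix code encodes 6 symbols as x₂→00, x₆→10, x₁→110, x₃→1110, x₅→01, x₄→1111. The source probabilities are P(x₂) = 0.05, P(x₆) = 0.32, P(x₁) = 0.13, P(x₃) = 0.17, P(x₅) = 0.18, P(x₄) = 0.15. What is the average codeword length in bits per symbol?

2.77 bits/symbol

L̄ = Σ pᵢ·ℓᵢ = 0.05·2 + 0.32·2 + 0.13·3 + 0.17·4 + 0.18·2 + 0.15·4 = 2.77 bits/symbol.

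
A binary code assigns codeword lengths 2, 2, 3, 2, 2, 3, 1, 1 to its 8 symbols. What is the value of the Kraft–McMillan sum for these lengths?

2.25

With common denominator 2^3 = 8: Σ 2^(−ℓᵢ) = 2/8 + 2/8 + 1/8 + 2/8 + 2/8 + 1/8 + 4/8 + 4/8 = 18/8 = 2.25.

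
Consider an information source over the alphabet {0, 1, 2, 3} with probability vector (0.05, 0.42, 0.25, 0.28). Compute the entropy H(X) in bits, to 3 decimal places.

H = −Σ pᵢ log₂ pᵢ.
−0.05·log₂(0.05) = 0.2161
−0.42·log₂(0.42) = 0.5256
−0.25·log₂(0.25) = 0.5000
−0.28·log₂(0.28) = 0.5142
Sum ≈ 1.7560 → 1.756 bits.

1.756 bits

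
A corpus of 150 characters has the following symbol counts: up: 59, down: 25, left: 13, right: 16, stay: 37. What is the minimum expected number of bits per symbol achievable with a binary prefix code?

2.16 bits/symbol

Probabilities are the counts divided by 150.
Repeatedly combine the two least-probable nodes; the expected code length is the sum of the merged weights.
merge 13/150 + 8/75 → 29/150
merge 1/6 + 29/150 → 9/25
merge 37/150 + 9/25 → 91/150
merge 59/150 + 91/150 → 1
L = 29/150 + 9/25 + 91/150 + 1 = 54/25 = 2.16 bits/symbol.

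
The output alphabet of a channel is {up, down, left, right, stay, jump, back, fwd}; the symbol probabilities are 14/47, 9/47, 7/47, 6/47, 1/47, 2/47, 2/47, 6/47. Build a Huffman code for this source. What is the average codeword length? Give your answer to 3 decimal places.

2.681 bits/symbol

Repeatedly combine the two least-probable nodes; the expected code length is the sum of the merged weights.
merge 1/47 + 2/47 → 3/47
merge 2/47 + 3/47 → 5/47
merge 5/47 + 6/47 → 11/47
merge 6/47 + 7/47 → 13/47
merge 9/47 + 11/47 → 20/47
merge 13/47 + 14/47 → 27/47
merge 20/47 + 27/47 → 1
L = 3/47 + 5/47 + 11/47 + 13/47 + 20/47 + 27/47 + 1 = 126/47 ≈ 2.681 bits/symbol.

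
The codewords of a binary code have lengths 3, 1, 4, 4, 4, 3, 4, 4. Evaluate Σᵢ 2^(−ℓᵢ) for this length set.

1.0625

With common denominator 2^4 = 16: Σ 2^(−ℓᵢ) = 2/16 + 8/16 + 1/16 + 1/16 + 1/16 + 2/16 + 1/16 + 1/16 = 17/16 = 1.0625.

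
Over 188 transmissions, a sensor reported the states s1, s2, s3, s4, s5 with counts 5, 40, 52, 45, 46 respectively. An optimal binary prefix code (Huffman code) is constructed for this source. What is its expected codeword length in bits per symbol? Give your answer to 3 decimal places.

2.239 bits/symbol

Probabilities are the counts divided by 188.
Repeatedly combine the two least-probable nodes; the expected code length is the sum of the merged weights.
merge 5/188 + 10/47 → 45/188
merge 45/188 + 45/188 → 45/94
merge 23/94 + 13/47 → 49/94
merge 45/94 + 49/94 → 1
L = 45/188 + 45/94 + 49/94 + 1 = 421/188 ≈ 2.239 bits/symbol.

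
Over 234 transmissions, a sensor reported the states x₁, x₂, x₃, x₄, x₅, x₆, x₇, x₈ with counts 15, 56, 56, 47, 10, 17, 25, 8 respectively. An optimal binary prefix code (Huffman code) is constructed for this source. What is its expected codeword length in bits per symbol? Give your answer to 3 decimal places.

2.718 bits/symbol

Probabilities are the counts divided by 234.
Repeatedly combine the two least-probable nodes; the expected code length is the sum of the merged weights.
merge 4/117 + 5/117 → 1/13
merge 5/78 + 17/234 → 16/117
merge 1/13 + 25/234 → 43/234
merge 16/117 + 43/234 → 25/78
merge 47/234 + 28/117 → 103/234
merge 28/117 + 25/78 → 131/234
merge 103/234 + 131/234 → 1
L = 1/13 + 16/117 + 43/234 + 25/78 + 103/234 + 131/234 + 1 = 106/39 ≈ 2.718 bits/symbol.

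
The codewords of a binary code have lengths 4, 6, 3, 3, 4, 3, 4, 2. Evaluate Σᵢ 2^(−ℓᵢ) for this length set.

0.828125

With common denominator 2^6 = 64: Σ 2^(−ℓᵢ) = 4/64 + 1/64 + 8/64 + 8/64 + 4/64 + 8/64 + 4/64 + 16/64 = 53/64 = 0.828125.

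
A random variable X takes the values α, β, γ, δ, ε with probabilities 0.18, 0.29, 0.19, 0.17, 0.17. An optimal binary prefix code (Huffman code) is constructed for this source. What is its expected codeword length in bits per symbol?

Repeatedly combine the two least-probable nodes; the expected code length is the sum of the merged weights.
merge 17/100 + 17/100 → 17/50
merge 9/50 + 19/100 → 37/100
merge 29/100 + 17/50 → 63/100
merge 37/100 + 63/100 → 1
L = 17/50 + 37/100 + 63/100 + 1 = 117/50 = 2.34 bits/symbol.

2.34 bits/symbol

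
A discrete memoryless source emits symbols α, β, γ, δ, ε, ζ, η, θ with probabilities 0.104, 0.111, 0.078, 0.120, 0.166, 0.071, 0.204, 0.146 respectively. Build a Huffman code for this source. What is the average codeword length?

2.945 bits/symbol

Repeatedly combine the two least-probable nodes; the expected code length is the sum of the merged weights.
merge 71/1000 + 39/500 → 149/1000
merge 13/125 + 111/1000 → 43/200
merge 3/25 + 73/500 → 133/500
merge 149/1000 + 83/500 → 63/200
merge 51/250 + 43/200 → 419/1000
merge 133/500 + 63/200 → 581/1000
merge 419/1000 + 581/1000 → 1
L = 149/1000 + 43/200 + 133/500 + 63/200 + 419/1000 + 581/1000 + 1 = 589/200 = 2.945 bits/symbol.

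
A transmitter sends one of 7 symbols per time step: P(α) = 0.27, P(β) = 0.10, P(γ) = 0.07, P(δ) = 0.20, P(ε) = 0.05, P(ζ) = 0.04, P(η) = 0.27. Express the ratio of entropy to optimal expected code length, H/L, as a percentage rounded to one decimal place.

Entropy H = −Σ p log₂ p ≈ 2.4870 bits.
Huffman merges: 1/25+1/20→9/100; 7/100+9/100→4/25; 1/10+4/25→13/50; 1/5+13/50→23/50; 27/100+27/100→27/50; 23/50+27/50→1. L = 251/100 ≈ 2.5100.
Efficiency = H/L = 2.4870/2.5100 = 99.1%.

99.1%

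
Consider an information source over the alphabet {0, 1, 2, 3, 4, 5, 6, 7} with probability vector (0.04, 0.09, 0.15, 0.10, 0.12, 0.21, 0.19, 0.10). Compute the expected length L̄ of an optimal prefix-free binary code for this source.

2.92 bits/symbol

Repeatedly combine the two least-probable nodes; the expected code length is the sum of the merged weights.
merge 1/25 + 9/100 → 13/100
merge 1/10 + 1/10 → 1/5
merge 3/25 + 13/100 → 1/4
merge 3/20 + 19/100 → 17/50
merge 1/5 + 21/100 → 41/100
merge 1/4 + 17/50 → 59/100
merge 41/100 + 59/100 → 1
L = 13/100 + 1/5 + 1/4 + 17/50 + 41/100 + 59/100 + 1 = 73/25 = 2.92 bits/symbol.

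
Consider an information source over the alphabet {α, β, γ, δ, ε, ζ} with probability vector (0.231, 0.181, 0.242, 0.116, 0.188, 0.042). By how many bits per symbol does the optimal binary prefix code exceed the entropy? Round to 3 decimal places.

Entropy H = −Σ p log₂ p ≈ 2.4359 bits.
Huffman merges: 21/500+29/250→79/500; 79/500+181/1000→339/1000; 47/250+231/1000→419/1000; 121/500+339/1000→581/1000; 419/1000+581/1000→1. L = 2497/1000 ≈ 2.4970.
L − H = 2.4970 − 2.4359 = 0.061 bits.

0.061 bits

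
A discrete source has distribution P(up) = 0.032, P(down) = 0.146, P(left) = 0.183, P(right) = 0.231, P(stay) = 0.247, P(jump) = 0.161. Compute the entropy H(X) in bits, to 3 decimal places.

2.423 bits

H = −Σ pᵢ log₂ pᵢ.
−0.032·log₂(0.032) = 0.1589
−0.146·log₂(0.146) = 0.4053
−0.183·log₂(0.183) = 0.4484
−0.231·log₂(0.231) = 0.4883
−0.247·log₂(0.247) = 0.4983
−0.161·log₂(0.161) = 0.4242
Sum ≈ 2.4234 → 2.423 bits.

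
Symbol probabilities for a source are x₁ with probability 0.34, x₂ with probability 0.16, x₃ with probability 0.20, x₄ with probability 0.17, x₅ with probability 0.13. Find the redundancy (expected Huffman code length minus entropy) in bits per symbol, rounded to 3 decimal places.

0.056 bits

Entropy H = −Σ p log₂ p ≈ 2.2338 bits.
Huffman merges: 13/100+4/25→29/100; 17/100+1/5→37/100; 29/100+17/50→63/100; 37/100+63/100→1. L = 229/100 ≈ 2.2900.
L − H = 2.2900 − 2.2338 = 0.056 bits.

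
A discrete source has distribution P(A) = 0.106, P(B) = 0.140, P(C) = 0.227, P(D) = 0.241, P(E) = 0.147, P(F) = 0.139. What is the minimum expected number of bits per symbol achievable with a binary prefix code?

Repeatedly combine the two least-probable nodes; the expected code length is the sum of the merged weights.
merge 53/500 + 139/1000 → 49/200
merge 7/50 + 147/1000 → 287/1000
merge 227/1000 + 241/1000 → 117/250
merge 49/200 + 287/1000 → 133/250
merge 117/250 + 133/250 → 1
L = 49/200 + 287/1000 + 117/250 + 133/250 + 1 = 633/250 = 2.532 bits/symbol.

2.532 bits/symbol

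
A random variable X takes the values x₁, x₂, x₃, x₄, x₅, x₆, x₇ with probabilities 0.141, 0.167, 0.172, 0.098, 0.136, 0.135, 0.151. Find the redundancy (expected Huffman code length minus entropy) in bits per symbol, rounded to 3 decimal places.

0.040 bits

Entropy H = −Σ p log₂ p ≈ 2.7882 bits.
Huffman merges: 49/500+27/200→233/1000; 17/125+141/1000→277/1000; 151/1000+167/1000→159/500; 43/250+233/1000→81/200; 277/1000+159/500→119/200; 81/200+119/200→1. L = 707/250 ≈ 2.8280.
L − H = 2.8280 − 2.7882 = 0.040 bits.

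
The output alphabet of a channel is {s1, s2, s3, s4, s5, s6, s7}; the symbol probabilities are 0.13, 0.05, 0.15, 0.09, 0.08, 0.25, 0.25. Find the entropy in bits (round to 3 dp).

2.613 bits

H = −Σ pᵢ log₂ pᵢ.
−0.13·log₂(0.13) = 0.3826
−0.05·log₂(0.05) = 0.2161
−0.15·log₂(0.15) = 0.4105
−0.09·log₂(0.09) = 0.3127
−0.08·log₂(0.08) = 0.2915
−0.25·log₂(0.25) = 0.5000
−0.25·log₂(0.25) = 0.5000
Sum ≈ 2.6134 → 2.613 bits.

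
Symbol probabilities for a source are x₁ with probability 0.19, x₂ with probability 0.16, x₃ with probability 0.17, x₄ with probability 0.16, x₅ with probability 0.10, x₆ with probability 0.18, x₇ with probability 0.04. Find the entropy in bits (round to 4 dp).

2.6991 bits

H = −Σ pᵢ log₂ pᵢ.
−0.19·log₂(0.19) = 0.4552
−0.16·log₂(0.16) = 0.4230
−0.17·log₂(0.17) = 0.4346
−0.16·log₂(0.16) = 0.4230
−0.10·log₂(0.10) = 0.3322
−0.18·log₂(0.18) = 0.4453
−0.04·log₂(0.04) = 0.1858
Sum ≈ 2.6991 → 2.6991 bits.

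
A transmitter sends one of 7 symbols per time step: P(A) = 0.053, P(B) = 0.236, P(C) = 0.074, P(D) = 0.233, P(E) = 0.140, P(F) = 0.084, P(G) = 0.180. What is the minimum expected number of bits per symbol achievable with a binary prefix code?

2.658 bits/symbol

Repeatedly combine the two least-probable nodes; the expected code length is the sum of the merged weights.
merge 53/1000 + 37/500 → 127/1000
merge 21/250 + 127/1000 → 211/1000
merge 7/50 + 9/50 → 8/25
merge 211/1000 + 233/1000 → 111/250
merge 59/250 + 8/25 → 139/250
merge 111/250 + 139/250 → 1
L = 127/1000 + 211/1000 + 8/25 + 111/250 + 139/250 + 1 = 1329/500 = 2.658 bits/symbol.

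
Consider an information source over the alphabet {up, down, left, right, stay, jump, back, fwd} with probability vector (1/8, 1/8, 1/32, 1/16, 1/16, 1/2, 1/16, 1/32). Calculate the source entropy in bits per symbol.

Each probability is a power of 1/2, so log₂(1/p) is an integer.
H = Σ p·log₂(1/p) = 1/8·3 + 1/8·3 + 1/32·5 + 1/16·4 + 1/16·4 + 1/2·1 + 1/16·4 + 1/32·5 = 2.3125 bits.

2.3125 bits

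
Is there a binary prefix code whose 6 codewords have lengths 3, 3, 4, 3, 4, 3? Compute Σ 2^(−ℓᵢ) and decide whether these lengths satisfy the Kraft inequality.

0.625; yes

With common denominator 2^4 = 16: Σ 2^(−ℓᵢ) = 2/16 + 2/16 + 1/16 + 2/16 + 1/16 + 2/16 = 10/16 = 0.625.
Kraft's inequality requires Σ ≤ 1; here Σ = 0.625 ≤ 1, so such a prefix code exists.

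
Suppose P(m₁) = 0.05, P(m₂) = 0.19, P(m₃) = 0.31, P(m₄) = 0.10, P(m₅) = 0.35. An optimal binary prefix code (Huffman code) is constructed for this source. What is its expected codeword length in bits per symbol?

Repeatedly combine the two least-probable nodes; the expected code length is the sum of the merged weights.
merge 1/20 + 1/10 → 3/20
merge 3/20 + 19/100 → 17/50
merge 31/100 + 17/50 → 13/20
merge 7/20 + 13/20 → 1
L = 3/20 + 17/50 + 13/20 + 1 = 107/50 = 2.14 bits/symbol.

2.14 bits/symbol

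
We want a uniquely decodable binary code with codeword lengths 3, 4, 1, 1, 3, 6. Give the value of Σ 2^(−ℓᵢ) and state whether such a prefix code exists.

1.328125; no

With common denominator 2^6 = 64: Σ 2^(−ℓᵢ) = 8/64 + 4/64 + 32/64 + 32/64 + 8/64 + 1/64 = 85/64 = 1.328125.
Kraft's inequality requires Σ ≤ 1; here Σ = 1.328125 > 1, so no such prefix code exists.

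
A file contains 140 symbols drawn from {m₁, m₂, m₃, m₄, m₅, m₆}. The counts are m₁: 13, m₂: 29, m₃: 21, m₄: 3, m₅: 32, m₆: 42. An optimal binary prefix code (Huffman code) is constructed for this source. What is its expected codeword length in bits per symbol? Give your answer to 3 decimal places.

Probabilities are the counts divided by 140.
Repeatedly combine the two least-probable nodes; the expected code length is the sum of the merged weights.
merge 3/140 + 13/140 → 4/35
merge 4/35 + 3/20 → 37/140
merge 29/140 + 8/35 → 61/140
merge 37/140 + 3/10 → 79/140
merge 61/140 + 79/140 → 1
L = 4/35 + 37/140 + 61/140 + 79/140 + 1 = 333/140 ≈ 2.379 bits/symbol.

2.379 bits/symbol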